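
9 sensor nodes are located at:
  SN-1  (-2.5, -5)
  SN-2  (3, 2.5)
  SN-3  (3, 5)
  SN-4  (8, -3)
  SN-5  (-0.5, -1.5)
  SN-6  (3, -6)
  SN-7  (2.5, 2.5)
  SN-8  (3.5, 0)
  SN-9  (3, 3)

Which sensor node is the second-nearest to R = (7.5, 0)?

Since √ is increasing, it suffices to compare squared distances:
d²(R, SN-1) = 100 + 25 = 125
d²(R, SN-2) = 20.25 + 6.25 = 26.5
d²(R, SN-3) = 20.25 + 25 = 45.25
d²(R, SN-4) = 0.25 + 9 = 9.25
d²(R, SN-5) = 64 + 2.25 = 66.25
d²(R, SN-6) = 20.25 + 36 = 56.25
d²(R, SN-7) = 25 + 6.25 = 31.25
d²(R, SN-8) = 16 + 0 = 16
d²(R, SN-9) = 20.25 + 9 = 29.25
Sorted ascending: SN-4, SN-8, SN-2, … — the second-nearest is SN-8.

SN-8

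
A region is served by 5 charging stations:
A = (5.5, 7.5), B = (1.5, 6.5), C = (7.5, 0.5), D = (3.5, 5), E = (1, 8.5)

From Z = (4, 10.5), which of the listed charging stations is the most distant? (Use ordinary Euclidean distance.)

Squared Euclidean distances:
|ZA|² = 2.25 + 9 = 11.25
|ZB|² = 6.25 + 16 = 22.25
|ZC|² = 12.25 + 100 = 112.25
|ZD|² = 0.25 + 30.25 = 30.5
|ZE|² = 9 + 4 = 13
The largest is to C.

C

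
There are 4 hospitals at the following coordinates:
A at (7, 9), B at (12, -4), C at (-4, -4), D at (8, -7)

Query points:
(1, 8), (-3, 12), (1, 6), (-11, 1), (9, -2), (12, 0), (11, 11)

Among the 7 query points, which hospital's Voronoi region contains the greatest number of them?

(1, 8) — d² to each: A:37, B:265, C:169, D:274 → nearest is A
(-3, 12) — d² to each: A:109, B:481, C:257, D:482 → nearest is A
(1, 6) — d² to each: A:45, B:221, C:125, D:218 → nearest is A
(-11, 1) — d² to each: A:388, B:554, C:74, D:425 → nearest is C
(9, -2) — d² to each: A:125, B:13, C:173, D:26 → nearest is B
(12, 0) — d² to each: A:106, B:16, C:272, D:65 → nearest is B
(11, 11) — d² to each: A:20, B:226, C:450, D:333 → nearest is A
Tally — A:4, B:2, C:1. A captures the most (4).

A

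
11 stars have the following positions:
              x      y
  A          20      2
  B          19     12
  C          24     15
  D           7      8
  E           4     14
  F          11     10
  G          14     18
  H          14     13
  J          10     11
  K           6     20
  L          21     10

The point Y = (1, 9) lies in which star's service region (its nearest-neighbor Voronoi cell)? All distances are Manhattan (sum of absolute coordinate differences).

d(Y,A) = |1−20| + |9−2| = 19 + 7 = 26
d(Y,B) = |1−19| + |9−12| = 18 + 3 = 21
d(Y,C) = |1−24| + |9−15| = 23 + 6 = 29
d(Y,D) = |1−7| + |9−8| = 6 + 1 = 7
d(Y,E) = |1−4| + |9−14| = 3 + 5 = 8
d(Y,F) = |1−11| + |9−10| = 10 + 1 = 11
d(Y,G) = |1−14| + |9−18| = 13 + 9 = 22
d(Y,H) = |1−14| + |9−13| = 13 + 4 = 17
d(Y,J) = |1−10| + |9−11| = 9 + 2 = 11
d(Y,K) = |1−6| + |9−20| = 5 + 11 = 16
d(Y,L) = |1−21| + |9−10| = 20 + 1 = 21
D is nearest.

D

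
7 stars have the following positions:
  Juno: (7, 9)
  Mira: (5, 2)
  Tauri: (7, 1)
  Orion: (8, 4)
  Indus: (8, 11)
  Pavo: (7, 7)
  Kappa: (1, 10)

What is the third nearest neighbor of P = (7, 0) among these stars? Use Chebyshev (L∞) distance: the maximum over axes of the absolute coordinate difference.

Orion

d(P, Juno) = max(0, 9) = 9
d(P, Mira) = max(2, 2) = 2
d(P, Tauri) = max(0, 1) = 1
d(P, Orion) = max(1, 4) = 4
d(P, Indus) = max(1, 11) = 11
d(P, Pavo) = max(0, 7) = 7
d(P, Kappa) = max(6, 10) = 10
Sorted ascending: Tauri, Mira, Orion, Pavo, … — the third-nearest is Orion.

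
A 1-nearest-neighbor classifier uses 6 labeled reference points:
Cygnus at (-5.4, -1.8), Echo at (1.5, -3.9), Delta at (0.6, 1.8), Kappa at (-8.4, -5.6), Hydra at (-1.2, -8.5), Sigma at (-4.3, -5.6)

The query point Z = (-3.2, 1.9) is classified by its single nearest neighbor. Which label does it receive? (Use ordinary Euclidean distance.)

Compare squared distances (the ordering matches that of the actual distances):
d²(Z, Cygnus) = (-3.2−(-5.4))² + (1.9−(-1.8))² = 4.84 + 13.69 = 18.53
d²(Z, Echo) = (-3.2−1.5)² + (1.9−(-3.9))² = 22.09 + 33.64 = 55.73
d²(Z, Delta) = (-3.2−0.6)² + (1.9−1.8)² = 14.44 + 0.01 = 14.45
d²(Z, Kappa) = (-3.2−(-8.4))² + (1.9−(-5.6))² = 27.04 + 56.25 = 83.29
d²(Z, Hydra) = (-3.2−(-1.2))² + (1.9−(-8.5))² = 4 + 108.16 = 112.16
d²(Z, Sigma) = (-3.2−(-4.3))² + (1.9−(-5.6))² = 1.21 + 56.25 = 57.46
The smallest is to Delta, so Z lies in the Voronoi region of Delta.

Delta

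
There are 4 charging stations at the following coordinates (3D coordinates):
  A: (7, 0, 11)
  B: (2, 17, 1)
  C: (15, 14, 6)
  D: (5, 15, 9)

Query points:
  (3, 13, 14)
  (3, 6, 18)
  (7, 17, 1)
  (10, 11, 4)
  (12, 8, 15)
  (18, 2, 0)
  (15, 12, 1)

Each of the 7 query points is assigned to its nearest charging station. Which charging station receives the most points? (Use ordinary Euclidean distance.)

C

(3, 13, 14) — d² to each: A:194, B:186, C:209, D:33 → nearest is D
(3, 6, 18) — d² to each: A:101, B:411, C:352, D:166 → nearest is A
(7, 17, 1) — d² to each: A:389, B:25, C:98, D:72 → nearest is B
(10, 11, 4) — d² to each: A:179, B:109, C:38, D:66 → nearest is C
(12, 8, 15) — d² to each: A:105, B:377, C:126, D:134 → nearest is A
(18, 2, 0) — d² to each: A:246, B:482, C:189, D:419 → nearest is C
(15, 12, 1) — d² to each: A:308, B:194, C:29, D:173 → nearest is C
Tally — A:2, B:1, C:3, D:1. C captures the most (3).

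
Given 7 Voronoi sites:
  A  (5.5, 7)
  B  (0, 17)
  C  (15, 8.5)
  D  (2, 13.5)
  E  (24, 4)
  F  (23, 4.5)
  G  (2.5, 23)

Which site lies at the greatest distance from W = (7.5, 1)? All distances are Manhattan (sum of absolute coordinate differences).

d(W,A) = 2 + 6 = 8
d(W,B) = 7.5 + 16 = 23.5
d(W,C) = 7.5 + 7.5 = 15
d(W,D) = 5.5 + 12.5 = 18
d(W,E) = 16.5 + 3 = 19.5
d(W,F) = 15.5 + 3.5 = 19
d(W,G) = 5 + 22 = 27
The largest is to G.

G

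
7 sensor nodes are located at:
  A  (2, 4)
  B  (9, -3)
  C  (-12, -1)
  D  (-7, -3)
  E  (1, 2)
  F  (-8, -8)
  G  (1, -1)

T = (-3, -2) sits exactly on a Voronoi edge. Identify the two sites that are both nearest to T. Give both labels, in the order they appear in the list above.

Squared distances from T to each site:
|TA|² = (-3−2)² + (-2−4)² = 25 + 36 = 61
|TB|² = (-3−9)² + (-2−(-3))² = 144 + 1 = 145
|TC|² = (-3−(-12))² + (-2−(-1))² = 81 + 1 = 82
|TD|² = (-3−(-7))² + (-2−(-3))² = 16 + 1 = 17
|TE|² = (-3−1)² + (-2−2)² = 16 + 16 = 32
|TF|² = (-3−(-8))² + (-2−(-8))² = 25 + 36 = 61
|TG|² = (-3−1)² + (-2−(-1))² = 16 + 1 = 17
T is equidistant from D and G (both at squared distance 17), and every other site is strictly farther — so T lies on the D–G Voronoi edge.

D and G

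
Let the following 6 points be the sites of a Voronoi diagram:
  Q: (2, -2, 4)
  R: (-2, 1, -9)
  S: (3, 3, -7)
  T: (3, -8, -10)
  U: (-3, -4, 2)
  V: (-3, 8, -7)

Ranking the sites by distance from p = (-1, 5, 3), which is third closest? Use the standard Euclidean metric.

Compare squared distances (the ordering matches that of the actual distances):
|pQ|² = (-1−2)² + (5−(-2))² + (3−4)² = 9 + 49 + 1 = 59
|pR|² = (-1−(-2))² + (5−1)² + (3−(-9))² = 1 + 16 + 144 = 161
|pS|² = (-1−3)² + (5−3)² + (3−(-7))² = 16 + 4 + 100 = 120
|pT|² = (-1−3)² + (5−(-8))² + (3−(-10))² = 16 + 169 + 169 = 354
|pU|² = (-1−(-3))² + (5−(-4))² + (3−2)² = 4 + 81 + 1 = 86
|pV|² = (-1−(-3))² + (5−8)² + (3−(-7))² = 4 + 9 + 100 = 113
Sorted ascending: Q, U, V, S, … — the third-nearest is V.

V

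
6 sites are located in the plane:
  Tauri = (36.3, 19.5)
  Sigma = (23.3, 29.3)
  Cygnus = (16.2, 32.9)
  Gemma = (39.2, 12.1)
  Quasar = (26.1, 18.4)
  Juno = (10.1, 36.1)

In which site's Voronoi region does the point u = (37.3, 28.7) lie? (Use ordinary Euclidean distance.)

Compare squared distances (the ordering matches that of the actual distances):
d²(u, Tauri) = (37.3−36.3)² + (28.7−19.5)² = 1 + 84.64 = 85.64
d²(u, Sigma) = (37.3−23.3)² + (28.7−29.3)² = 196 + 0.36 = 196.36
d²(u, Cygnus) = (37.3−16.2)² + (28.7−32.9)² = 445.21 + 17.64 = 462.85
d²(u, Gemma) = (37.3−39.2)² + (28.7−12.1)² = 3.61 + 275.56 = 279.17
d²(u, Quasar) = (37.3−26.1)² + (28.7−18.4)² = 125.44 + 106.09 = 231.53
d²(u, Juno) = (37.3−10.1)² + (28.7−36.1)² = 739.84 + 54.76 = 794.6
Minimum is at Tauri.

Tauri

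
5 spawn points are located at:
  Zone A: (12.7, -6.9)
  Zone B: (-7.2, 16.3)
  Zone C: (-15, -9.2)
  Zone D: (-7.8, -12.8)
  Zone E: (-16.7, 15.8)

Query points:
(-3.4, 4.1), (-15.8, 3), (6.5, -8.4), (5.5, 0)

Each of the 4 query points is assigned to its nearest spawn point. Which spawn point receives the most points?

Zone A

(-3.4, 4.1) — d² to each: Zone A:380.21, Zone B:163.28, Zone C:311.45, Zone D:304.97, Zone E:313.78 → nearest is Zone B
(-15.8, 3) — d² to each: Zone A:910.26, Zone B:250.85, Zone C:149.48, Zone D:313.64, Zone E:164.65 → nearest is Zone C
(6.5, -8.4) — d² to each: Zone A:40.69, Zone B:797.78, Zone C:462.89, Zone D:223.85, Zone E:1123.88 → nearest is Zone A
(5.5, 0) — d² to each: Zone A:99.45, Zone B:426.98, Zone C:504.89, Zone D:340.73, Zone E:742.48 → nearest is Zone A
Tally — Zone A:2, Zone B:1, Zone C:1. Zone A captures the most (2).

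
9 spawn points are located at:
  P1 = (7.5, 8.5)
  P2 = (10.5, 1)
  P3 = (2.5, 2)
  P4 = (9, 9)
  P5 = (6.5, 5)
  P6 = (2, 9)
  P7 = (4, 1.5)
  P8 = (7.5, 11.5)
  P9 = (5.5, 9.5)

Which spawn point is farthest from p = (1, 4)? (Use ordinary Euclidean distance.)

P2

Since √ is increasing, it suffices to compare squared distances:
|pP1|² = (1−7.5)² + (4−8.5)² = 42.25 + 20.25 = 62.5
|pP2|² = (1−10.5)² + (4−1)² = 90.25 + 9 = 99.25
|pP3|² = (1−2.5)² + (4−2)² = 2.25 + 4 = 6.25
|pP4|² = (1−9)² + (4−9)² = 64 + 25 = 89
|pP5|² = (1−6.5)² + (4−5)² = 30.25 + 1 = 31.25
|pP6|² = (1−2)² + (4−9)² = 1 + 25 = 26
|pP7|² = (1−4)² + (4−1.5)² = 9 + 6.25 = 15.25
|pP8|² = (1−7.5)² + (4−11.5)² = 42.25 + 56.25 = 98.5
|pP9|² = (1−5.5)² + (4−9.5)² = 20.25 + 30.25 = 50.5
The largest is to P2.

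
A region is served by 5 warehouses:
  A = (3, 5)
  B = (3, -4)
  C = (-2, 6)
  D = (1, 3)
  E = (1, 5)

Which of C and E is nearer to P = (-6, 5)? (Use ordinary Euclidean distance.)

C

Compare squared distances:
|PC|² = (-6−(-2))² + (5−6)² = 16 + 1 = 17
|PE|² = (-6−1)² + (5−5)² = 49 + 0 = 49
17 < 49, so C is closer.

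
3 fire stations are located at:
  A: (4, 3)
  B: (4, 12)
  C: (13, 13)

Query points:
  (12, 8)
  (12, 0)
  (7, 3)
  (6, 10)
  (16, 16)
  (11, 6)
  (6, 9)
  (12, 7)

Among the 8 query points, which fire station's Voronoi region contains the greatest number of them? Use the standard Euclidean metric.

C

(12, 8) — d² to each: A:89, B:80, C:26 → nearest is C
(12, 0) — d² to each: A:73, B:208, C:170 → nearest is A
(7, 3) — d² to each: A:9, B:90, C:136 → nearest is A
(6, 10) — d² to each: A:53, B:8, C:58 → nearest is B
(16, 16) — d² to each: A:313, B:160, C:18 → nearest is C
(11, 6) — d² to each: A:58, B:85, C:53 → nearest is C
(6, 9) — d² to each: A:40, B:13, C:65 → nearest is B
(12, 7) — d² to each: A:80, B:89, C:37 → nearest is C
Tally — A:2, B:2, C:4. C captures the most (4).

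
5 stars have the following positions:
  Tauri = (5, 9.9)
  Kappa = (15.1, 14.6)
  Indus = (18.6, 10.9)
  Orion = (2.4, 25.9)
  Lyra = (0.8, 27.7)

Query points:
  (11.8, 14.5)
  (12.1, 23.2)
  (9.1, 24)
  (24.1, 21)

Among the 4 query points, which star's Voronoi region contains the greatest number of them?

(11.8, 14.5) — d² to each: Tauri:67.4, Kappa:10.9, Indus:59.2, Orion:218.32, Lyra:295.24 → nearest is Kappa
(12.1, 23.2) — d² to each: Tauri:227.3, Kappa:82.96, Indus:193.54, Orion:101.38, Lyra:147.94 → nearest is Kappa
(9.1, 24) — d² to each: Tauri:215.62, Kappa:124.36, Indus:261.86, Orion:48.5, Lyra:82.58 → nearest is Orion
(24.1, 21) — d² to each: Tauri:488.02, Kappa:121.96, Indus:132.26, Orion:494.9, Lyra:587.78 → nearest is Kappa
Tally — Kappa:3, Orion:1. Kappa captures the most (3).

Kappa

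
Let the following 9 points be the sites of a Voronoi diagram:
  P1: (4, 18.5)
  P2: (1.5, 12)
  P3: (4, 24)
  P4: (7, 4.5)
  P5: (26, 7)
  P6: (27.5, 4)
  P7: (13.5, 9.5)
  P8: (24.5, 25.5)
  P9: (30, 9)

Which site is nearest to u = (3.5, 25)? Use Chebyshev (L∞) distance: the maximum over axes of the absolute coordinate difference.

d(u,P1) = max(0.5, 6.5) = 6.5
d(u,P2) = max(2, 13) = 13
d(u,P3) = max(0.5, 1) = 1
d(u,P4) = max(3.5, 20.5) = 20.5
d(u,P5) = max(22.5, 18) = 22.5
d(u,P6) = max(24, 21) = 24
d(u,P7) = max(10, 15.5) = 15.5
d(u,P8) = max(21, 0.5) = 21
d(u,P9) = max(26.5, 16) = 26.5
The smallest is to P3, so u lies in the Voronoi region of P3.

P3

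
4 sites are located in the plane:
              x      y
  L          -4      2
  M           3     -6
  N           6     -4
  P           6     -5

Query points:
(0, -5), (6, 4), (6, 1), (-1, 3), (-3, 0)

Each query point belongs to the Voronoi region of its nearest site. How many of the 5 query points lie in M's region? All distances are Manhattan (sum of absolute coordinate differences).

(0, -5) — d to each: L:11, M:4, N:7, P:6 → nearest is M
(6, 4) — d to each: L:12, M:13, N:8, P:9 → nearest is N
(6, 1) — d to each: L:11, M:10, N:5, P:6 → nearest is N
(-1, 3) — d to each: L:4, M:13, N:14, P:15 → nearest is L
(-3, 0) — d to each: L:3, M:12, N:13, P:14 → nearest is L
1 of the 5 points has M as nearest.

1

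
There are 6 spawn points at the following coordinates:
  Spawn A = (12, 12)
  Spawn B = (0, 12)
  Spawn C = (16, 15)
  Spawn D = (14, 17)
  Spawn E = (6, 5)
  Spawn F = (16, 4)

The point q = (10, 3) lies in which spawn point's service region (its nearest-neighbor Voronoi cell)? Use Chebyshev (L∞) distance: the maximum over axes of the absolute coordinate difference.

Spawn E

d(q, Spawn A) = max(2, 9) = 9
d(q, Spawn B) = max(10, 9) = 10
d(q, Spawn C) = max(6, 12) = 12
d(q, Spawn D) = max(4, 14) = 14
d(q, Spawn E) = max(4, 2) = 4
d(q, Spawn F) = max(6, 1) = 6
Minimum is at Spawn E.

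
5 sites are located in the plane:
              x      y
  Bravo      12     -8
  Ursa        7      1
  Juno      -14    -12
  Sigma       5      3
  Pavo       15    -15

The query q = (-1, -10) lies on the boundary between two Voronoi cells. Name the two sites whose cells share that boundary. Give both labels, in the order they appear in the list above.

Squared distances from q to each site:
d²(q, Bravo) = (-1−12)² + (-10−(-8))² = 169 + 4 = 173
d²(q, Ursa) = (-1−7)² + (-10−1)² = 64 + 121 = 185
d²(q, Juno) = (-1−(-14))² + (-10−(-12))² = 169 + 4 = 173
d²(q, Sigma) = (-1−5)² + (-10−3)² = 36 + 169 = 205
d²(q, Pavo) = (-1−15)² + (-10−(-15))² = 256 + 25 = 281
q is equidistant from Bravo and Juno (both at squared distance 173), and every other site is strictly farther — so q lies on the Bravo–Juno Voronoi edge.

Bravo and Juno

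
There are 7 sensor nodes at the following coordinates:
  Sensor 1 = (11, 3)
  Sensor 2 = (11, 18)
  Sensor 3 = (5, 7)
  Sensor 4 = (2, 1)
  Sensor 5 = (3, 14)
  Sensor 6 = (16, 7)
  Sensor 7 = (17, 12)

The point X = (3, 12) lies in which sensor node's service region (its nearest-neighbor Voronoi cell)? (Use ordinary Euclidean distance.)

Since √ is increasing, it suffices to compare squared distances:
d²(X, Sensor 1) = 64 + 81 = 145
d²(X, Sensor 2) = 64 + 36 = 100
d²(X, Sensor 3) = 4 + 25 = 29
d²(X, Sensor 4) = 1 + 121 = 122
d²(X, Sensor 5) = 0 + 4 = 4
d²(X, Sensor 6) = 169 + 25 = 194
d²(X, Sensor 7) = 196 + 0 = 196
The smallest is to Sensor 5, so X lies in the Voronoi region of Sensor 5.

Sensor 5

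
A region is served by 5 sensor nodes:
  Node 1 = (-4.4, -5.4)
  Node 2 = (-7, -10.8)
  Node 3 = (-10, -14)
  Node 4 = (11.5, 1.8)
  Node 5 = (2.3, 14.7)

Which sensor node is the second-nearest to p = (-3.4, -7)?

Since √ is increasing, it suffices to compare squared distances:
d²(p, Node 1) = (-3.4−(-4.4))² + (-7−(-5.4))² = 1 + 2.56 = 3.56
d²(p, Node 2) = (-3.4−(-7))² + (-7−(-10.8))² = 12.96 + 14.44 = 27.4
d²(p, Node 3) = (-3.4−(-10))² + (-7−(-14))² = 43.56 + 49 = 92.56
d²(p, Node 4) = (-3.4−11.5)² + (-7−1.8)² = 222.01 + 77.44 = 299.45
d²(p, Node 5) = (-3.4−2.3)² + (-7−14.7)² = 32.49 + 470.89 = 503.38
Sorted ascending: Node 1, Node 2, Node 3, … — the second-nearest is Node 2.

Node 2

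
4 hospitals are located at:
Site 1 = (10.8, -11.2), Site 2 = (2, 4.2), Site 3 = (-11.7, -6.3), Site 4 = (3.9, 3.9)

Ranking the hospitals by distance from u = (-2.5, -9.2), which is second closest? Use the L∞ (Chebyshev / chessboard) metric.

d(u, Site 1) = max(13.3, 2) = 13.3
d(u, Site 2) = max(4.5, 13.4) = 13.4
d(u, Site 3) = max(9.2, 2.9) = 9.2
d(u, Site 4) = max(6.4, 13.1) = 13.1
Sorted ascending: Site 3, Site 4, Site 1, … — the second-nearest is Site 4.

Site 4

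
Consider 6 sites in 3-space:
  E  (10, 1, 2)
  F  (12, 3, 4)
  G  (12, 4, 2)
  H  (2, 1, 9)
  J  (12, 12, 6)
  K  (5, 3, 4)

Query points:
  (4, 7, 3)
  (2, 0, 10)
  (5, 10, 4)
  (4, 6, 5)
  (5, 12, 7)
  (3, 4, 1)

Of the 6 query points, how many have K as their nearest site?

4

(4, 7, 3) — d² to each: E:73, F:81, G:74, H:76, J:98, K:18 → nearest is K
(2, 0, 10) — d² to each: E:129, F:145, G:180, H:2, J:260, K:54 → nearest is H
(5, 10, 4) — d² to each: E:110, F:98, G:89, H:115, J:57, K:49 → nearest is K
(4, 6, 5) — d² to each: E:70, F:74, G:77, H:45, J:101, K:11 → nearest is K
(5, 12, 7) — d² to each: E:171, F:139, G:138, H:134, J:50, K:90 → nearest is J
(3, 4, 1) — d² to each: E:59, F:91, G:82, H:74, J:170, K:14 → nearest is K
4 of the 6 points have K as nearest.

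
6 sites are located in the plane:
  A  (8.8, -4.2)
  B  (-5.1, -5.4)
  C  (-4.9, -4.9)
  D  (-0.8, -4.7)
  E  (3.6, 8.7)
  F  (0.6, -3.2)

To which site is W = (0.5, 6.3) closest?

Since √ is increasing, it suffices to compare squared distances:
|WA|² = 68.89 + 110.25 = 179.14
|WB|² = 31.36 + 136.89 = 168.25
|WC|² = 29.16 + 125.44 = 154.6
|WD|² = 1.69 + 121 = 122.69
|WE|² = 9.61 + 5.76 = 15.37
|WF|² = 0.01 + 90.25 = 90.26
Minimum is at E.

E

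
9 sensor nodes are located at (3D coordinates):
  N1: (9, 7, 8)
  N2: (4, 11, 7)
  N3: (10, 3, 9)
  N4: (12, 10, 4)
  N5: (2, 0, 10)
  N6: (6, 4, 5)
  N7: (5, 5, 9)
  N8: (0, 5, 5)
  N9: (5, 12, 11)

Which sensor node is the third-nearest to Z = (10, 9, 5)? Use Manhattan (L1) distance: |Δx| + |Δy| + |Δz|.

d(Z,N1) = |10−9| + |9−7| + |5−8| = 1 + 2 + 3 = 6
d(Z,N2) = |10−4| + |9−11| + |5−7| = 6 + 2 + 2 = 10
d(Z,N3) = |10−10| + |9−3| + |5−9| = 0 + 6 + 4 = 10
d(Z,N4) = |10−12| + |9−10| + |5−4| = 2 + 1 + 1 = 4
d(Z,N5) = |10−2| + |9−0| + |5−10| = 8 + 9 + 5 = 22
d(Z,N6) = |10−6| + |9−4| + |5−5| = 4 + 5 + 0 = 9
d(Z,N7) = |10−5| + |9−5| + |5−9| = 5 + 4 + 4 = 13
d(Z,N8) = |10−0| + |9−5| + |5−5| = 10 + 4 + 0 = 14
d(Z,N9) = |10−5| + |9−12| + |5−11| = 5 + 3 + 6 = 14
Sorted ascending: N4, N1, N6, N2, … — the third-nearest is N6.

N6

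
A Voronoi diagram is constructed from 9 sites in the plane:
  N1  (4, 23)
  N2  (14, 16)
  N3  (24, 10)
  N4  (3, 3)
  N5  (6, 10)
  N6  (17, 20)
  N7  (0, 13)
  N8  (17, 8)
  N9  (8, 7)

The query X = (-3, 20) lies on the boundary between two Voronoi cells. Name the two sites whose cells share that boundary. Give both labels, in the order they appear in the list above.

Squared distances from X to each site:
|XN1|² = 49 + 9 = 58
|XN2|² = 289 + 16 = 305
|XN3|² = 729 + 100 = 829
|XN4|² = 36 + 289 = 325
|XN5|² = 81 + 100 = 181
|XN6|² = 400 + 0 = 400
|XN7|² = 9 + 49 = 58
|XN8|² = 400 + 144 = 544
|XN9|² = 121 + 169 = 290
X is equidistant from N1 and N7 (both at squared distance 58), and every other site is strictly farther — so X lies on the N1–N7 Voronoi edge.

N1 and N7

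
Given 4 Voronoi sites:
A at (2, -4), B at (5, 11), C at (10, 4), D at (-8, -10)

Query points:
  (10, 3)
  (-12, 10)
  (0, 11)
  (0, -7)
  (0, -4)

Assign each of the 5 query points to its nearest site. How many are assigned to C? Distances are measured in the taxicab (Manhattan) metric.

(10, 3) — d to each: A:15, B:13, C:1, D:31 → nearest is C
(-12, 10) — d to each: A:28, B:18, C:28, D:24 → nearest is B
(0, 11) — d to each: A:17, B:5, C:17, D:29 → nearest is B
(0, -7) — d to each: A:5, B:23, C:21, D:11 → nearest is A
(0, -4) — d to each: A:2, B:20, C:18, D:14 → nearest is A
1 of the 5 points has C as nearest.

1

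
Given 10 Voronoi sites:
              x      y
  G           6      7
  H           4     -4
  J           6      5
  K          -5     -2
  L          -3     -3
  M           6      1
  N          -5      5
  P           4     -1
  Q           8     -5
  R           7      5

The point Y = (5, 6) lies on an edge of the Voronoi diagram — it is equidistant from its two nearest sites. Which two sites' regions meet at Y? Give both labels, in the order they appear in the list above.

G and J

Squared distances from Y to each site:
|YG|² = 1 + 1 = 2
|YH|² = 1 + 100 = 101
|YJ|² = 1 + 1 = 2
|YK|² = 100 + 64 = 164
|YL|² = 64 + 81 = 145
|YM|² = 1 + 25 = 26
|YN|² = 100 + 1 = 101
|YP|² = 1 + 49 = 50
|YQ|² = 9 + 121 = 130
|YR|² = 4 + 1 = 5
Y is equidistant from G and J (both at squared distance 2), and every other site is strictly farther — so Y lies on the G–J Voronoi edge.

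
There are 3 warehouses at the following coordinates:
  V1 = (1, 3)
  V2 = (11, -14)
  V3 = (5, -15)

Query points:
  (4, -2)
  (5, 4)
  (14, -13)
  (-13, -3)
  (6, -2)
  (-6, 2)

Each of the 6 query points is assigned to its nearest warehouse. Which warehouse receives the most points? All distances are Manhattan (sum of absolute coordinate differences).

(4, -2) — d to each: V1:8, V2:19, V3:14 → nearest is V1
(5, 4) — d to each: V1:5, V2:24, V3:19 → nearest is V1
(14, -13) — d to each: V1:29, V2:4, V3:11 → nearest is V2
(-13, -3) — d to each: V1:20, V2:35, V3:30 → nearest is V1
(6, -2) — d to each: V1:10, V2:17, V3:14 → nearest is V1
(-6, 2) — d to each: V1:8, V2:33, V3:28 → nearest is V1
Tally — V1:5, V2:1. V1 captures the most (5).

V1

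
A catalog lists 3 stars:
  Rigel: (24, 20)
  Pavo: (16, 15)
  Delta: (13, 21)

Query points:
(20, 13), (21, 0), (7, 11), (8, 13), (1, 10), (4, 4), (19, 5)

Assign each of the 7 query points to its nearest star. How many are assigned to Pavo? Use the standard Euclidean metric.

7

(20, 13) — d² to each: Rigel:65, Pavo:20, Delta:113 → nearest is Pavo
(21, 0) — d² to each: Rigel:409, Pavo:250, Delta:505 → nearest is Pavo
(7, 11) — d² to each: Rigel:370, Pavo:97, Delta:136 → nearest is Pavo
(8, 13) — d² to each: Rigel:305, Pavo:68, Delta:89 → nearest is Pavo
(1, 10) — d² to each: Rigel:629, Pavo:250, Delta:265 → nearest is Pavo
(4, 4) — d² to each: Rigel:656, Pavo:265, Delta:370 → nearest is Pavo
(19, 5) — d² to each: Rigel:250, Pavo:109, Delta:292 → nearest is Pavo
7 of the 7 points have Pavo as nearest.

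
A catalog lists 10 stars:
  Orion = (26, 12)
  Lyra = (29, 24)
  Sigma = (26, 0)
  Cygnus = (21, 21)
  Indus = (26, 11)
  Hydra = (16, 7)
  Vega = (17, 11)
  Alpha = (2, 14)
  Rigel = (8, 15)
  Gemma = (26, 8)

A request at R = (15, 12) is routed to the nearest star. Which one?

Squared Euclidean distances:
d²(R, Orion) = 121 + 0 = 121
d²(R, Lyra) = 196 + 144 = 340
d²(R, Sigma) = 121 + 144 = 265
d²(R, Cygnus) = 36 + 81 = 117
d²(R, Indus) = 121 + 1 = 122
d²(R, Hydra) = 1 + 25 = 26
d²(R, Vega) = 4 + 1 = 5
d²(R, Alpha) = 169 + 4 = 173
d²(R, Rigel) = 49 + 9 = 58
d²(R, Gemma) = 121 + 16 = 137
Vega is nearest.

Vega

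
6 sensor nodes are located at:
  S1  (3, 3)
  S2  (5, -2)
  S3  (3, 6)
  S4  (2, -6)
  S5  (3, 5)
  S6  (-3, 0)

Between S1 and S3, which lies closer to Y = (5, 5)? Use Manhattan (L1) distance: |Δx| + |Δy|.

S3

d(Y,S1) = |5−3| + |5−3| = 2 + 2 = 4
d(Y,S3) = |5−3| + |5−6| = 2 + 1 = 3
4 > 3, so S3 is closer.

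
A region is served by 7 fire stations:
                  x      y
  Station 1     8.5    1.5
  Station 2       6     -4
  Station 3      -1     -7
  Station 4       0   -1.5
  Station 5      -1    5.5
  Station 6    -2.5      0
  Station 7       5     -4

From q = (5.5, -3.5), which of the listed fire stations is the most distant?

Station 5

Squared Euclidean distances:
d²(q, Station 1) = (5.5−8.5)² + (-3.5−1.5)² = 9 + 25 = 34
d²(q, Station 2) = (5.5−6)² + (-3.5−(-4))² = 0.25 + 0.25 = 0.5
d²(q, Station 3) = (5.5−(-1))² + (-3.5−(-7))² = 42.25 + 12.25 = 54.5
d²(q, Station 4) = (5.5−0)² + (-3.5−(-1.5))² = 30.25 + 4 = 34.25
d²(q, Station 5) = (5.5−(-1))² + (-3.5−5.5)² = 42.25 + 81 = 123.25
d²(q, Station 6) = (5.5−(-2.5))² + (-3.5−0)² = 64 + 12.25 = 76.25
d²(q, Station 7) = (5.5−5)² + (-3.5−(-4))² = 0.25 + 0.25 = 0.5
The largest is to Station 5.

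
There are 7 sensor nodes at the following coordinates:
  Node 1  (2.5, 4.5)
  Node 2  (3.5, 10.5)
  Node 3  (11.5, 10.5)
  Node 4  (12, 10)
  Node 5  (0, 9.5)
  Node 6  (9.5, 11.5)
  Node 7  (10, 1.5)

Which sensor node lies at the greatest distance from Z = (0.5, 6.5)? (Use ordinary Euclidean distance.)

Since √ is increasing, it suffices to compare squared distances:
d²(Z, Node 1) = (0.5−2.5)² + (6.5−4.5)² = 4 + 4 = 8
d²(Z, Node 2) = (0.5−3.5)² + (6.5−10.5)² = 9 + 16 = 25
d²(Z, Node 3) = (0.5−11.5)² + (6.5−10.5)² = 121 + 16 = 137
d²(Z, Node 4) = (0.5−12)² + (6.5−10)² = 132.25 + 12.25 = 144.5
d²(Z, Node 5) = (0.5−0)² + (6.5−9.5)² = 0.25 + 9 = 9.25
d²(Z, Node 6) = (0.5−9.5)² + (6.5−11.5)² = 81 + 25 = 106
d²(Z, Node 7) = (0.5−10)² + (6.5−1.5)² = 90.25 + 25 = 115.25
The largest is to Node 4.

Node 4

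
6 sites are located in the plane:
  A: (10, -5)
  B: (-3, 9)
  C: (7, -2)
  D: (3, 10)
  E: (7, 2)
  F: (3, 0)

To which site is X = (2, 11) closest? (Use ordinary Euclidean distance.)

D

Squared Euclidean distances:
|XA|² = (2−10)² + (11−(-5))² = 64 + 256 = 320
|XB|² = (2−(-3))² + (11−9)² = 25 + 4 = 29
|XC|² = (2−7)² + (11−(-2))² = 25 + 169 = 194
|XD|² = (2−3)² + (11−10)² = 1 + 1 = 2
|XE|² = (2−7)² + (11−2)² = 25 + 81 = 106
|XF|² = (2−3)² + (11−0)² = 1 + 121 = 122
The smallest is to D, so X lies in the Voronoi region of D.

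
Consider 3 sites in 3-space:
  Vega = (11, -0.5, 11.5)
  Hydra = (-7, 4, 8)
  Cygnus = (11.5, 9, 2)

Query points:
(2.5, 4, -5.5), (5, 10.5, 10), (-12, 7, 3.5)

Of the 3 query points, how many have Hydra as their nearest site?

(2.5, 4, -5.5) — d² to each: Vega:381.5, Hydra:272.5, Cygnus:162.25 → nearest is Cygnus
(5, 10.5, 10) — d² to each: Vega:159.25, Hydra:190.25, Cygnus:108.5 → nearest is Cygnus
(-12, 7, 3.5) — d² to each: Vega:649.25, Hydra:54.25, Cygnus:558.5 → nearest is Hydra
1 of the 3 points has Hydra as nearest.

1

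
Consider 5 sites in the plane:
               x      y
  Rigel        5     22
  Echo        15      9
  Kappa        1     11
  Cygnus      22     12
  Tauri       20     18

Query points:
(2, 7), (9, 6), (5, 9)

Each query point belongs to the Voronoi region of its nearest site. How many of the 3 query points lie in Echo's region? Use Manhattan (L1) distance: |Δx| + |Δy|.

1

(2, 7) — d to each: Rigel:18, Echo:15, Kappa:5, Cygnus:25, Tauri:29 → nearest is Kappa
(9, 6) — d to each: Rigel:20, Echo:9, Kappa:13, Cygnus:19, Tauri:23 → nearest is Echo
(5, 9) — d to each: Rigel:13, Echo:10, Kappa:6, Cygnus:20, Tauri:24 → nearest is Kappa
1 of the 3 points has Echo as nearest.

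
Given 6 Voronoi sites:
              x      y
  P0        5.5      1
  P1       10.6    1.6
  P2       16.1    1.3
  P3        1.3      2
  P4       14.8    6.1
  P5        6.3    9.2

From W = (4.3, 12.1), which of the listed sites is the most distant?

P2

Squared Euclidean distances:
|WP0|² = 1.44 + 123.21 = 124.65
|WP1|² = 39.69 + 110.25 = 149.94
|WP2|² = 139.24 + 116.64 = 255.88
|WP3|² = 9 + 102.01 = 111.01
|WP4|² = 110.25 + 36 = 146.25
|WP5|² = 4 + 8.41 = 12.41
The largest is to P2.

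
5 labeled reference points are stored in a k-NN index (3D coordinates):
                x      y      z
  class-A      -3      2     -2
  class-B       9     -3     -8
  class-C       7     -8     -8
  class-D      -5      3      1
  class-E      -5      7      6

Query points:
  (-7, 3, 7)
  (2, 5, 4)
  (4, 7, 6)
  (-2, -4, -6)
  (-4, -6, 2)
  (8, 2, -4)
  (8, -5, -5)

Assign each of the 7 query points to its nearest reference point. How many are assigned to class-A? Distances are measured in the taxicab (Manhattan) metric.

1

(-7, 3, 7) — d to each: class-A:14, class-B:37, class-C:40, class-D:8, class-E:7 → nearest is class-E
(2, 5, 4) — d to each: class-A:14, class-B:27, class-C:30, class-D:12, class-E:11 → nearest is class-E
(4, 7, 6) — d to each: class-A:20, class-B:29, class-C:32, class-D:18, class-E:9 → nearest is class-E
(-2, -4, -6) — d to each: class-A:11, class-B:14, class-C:15, class-D:17, class-E:26 → nearest is class-A
(-4, -6, 2) — d to each: class-A:13, class-B:26, class-C:23, class-D:11, class-E:18 → nearest is class-D
(8, 2, -4) — d to each: class-A:13, class-B:10, class-C:15, class-D:19, class-E:28 → nearest is class-B
(8, -5, -5) — d to each: class-A:21, class-B:6, class-C:7, class-D:27, class-E:36 → nearest is class-B
1 of the 7 points has class-A as nearest.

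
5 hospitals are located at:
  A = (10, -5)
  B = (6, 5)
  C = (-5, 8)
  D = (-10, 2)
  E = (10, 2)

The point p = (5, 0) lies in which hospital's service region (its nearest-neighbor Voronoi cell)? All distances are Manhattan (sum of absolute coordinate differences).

B

d(p,A) = |5−10| + |0−(-5)| = 5 + 5 = 10
d(p,B) = |5−6| + |0−5| = 1 + 5 = 6
d(p,C) = |5−(-5)| + |0−8| = 10 + 8 = 18
d(p,D) = |5−(-10)| + |0−2| = 15 + 2 = 17
d(p,E) = |5−10| + |0−2| = 5 + 2 = 7
The smallest is to B, so p lies in the Voronoi region of B.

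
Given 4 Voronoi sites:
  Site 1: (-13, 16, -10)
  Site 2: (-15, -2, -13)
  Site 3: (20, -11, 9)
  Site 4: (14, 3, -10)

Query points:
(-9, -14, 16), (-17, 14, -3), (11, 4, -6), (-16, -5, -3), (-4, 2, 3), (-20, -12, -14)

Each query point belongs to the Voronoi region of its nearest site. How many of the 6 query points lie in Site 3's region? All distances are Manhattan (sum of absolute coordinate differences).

(-9, -14, 16) — d to each: Site 1:60, Site 2:47, Site 3:39, Site 4:66 → nearest is Site 3
(-17, 14, -3) — d to each: Site 1:13, Site 2:28, Site 3:74, Site 4:49 → nearest is Site 1
(11, 4, -6) — d to each: Site 1:40, Site 2:39, Site 3:39, Site 4:8 → nearest is Site 4
(-16, -5, -3) — d to each: Site 1:31, Site 2:14, Site 3:54, Site 4:45 → nearest is Site 2
(-4, 2, 3) — d to each: Site 1:36, Site 2:31, Site 3:43, Site 4:32 → nearest is Site 2
(-20, -12, -14) — d to each: Site 1:39, Site 2:16, Site 3:64, Site 4:53 → nearest is Site 2
1 of the 6 points has Site 3 as nearest.

1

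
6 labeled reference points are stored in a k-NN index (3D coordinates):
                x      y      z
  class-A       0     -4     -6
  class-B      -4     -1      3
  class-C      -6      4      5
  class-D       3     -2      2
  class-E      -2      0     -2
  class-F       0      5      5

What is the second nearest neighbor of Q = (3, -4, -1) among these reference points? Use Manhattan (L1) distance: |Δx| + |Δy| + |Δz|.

d(Q, class-A) = 3 + 0 + 5 = 8
d(Q, class-B) = 7 + 3 + 4 = 14
d(Q, class-C) = 9 + 8 + 6 = 23
d(Q, class-D) = 0 + 2 + 3 = 5
d(Q, class-E) = 5 + 4 + 1 = 10
d(Q, class-F) = 3 + 9 + 6 = 18
Sorted ascending: class-D, class-A, class-E, … — the second-nearest is class-A.

class-A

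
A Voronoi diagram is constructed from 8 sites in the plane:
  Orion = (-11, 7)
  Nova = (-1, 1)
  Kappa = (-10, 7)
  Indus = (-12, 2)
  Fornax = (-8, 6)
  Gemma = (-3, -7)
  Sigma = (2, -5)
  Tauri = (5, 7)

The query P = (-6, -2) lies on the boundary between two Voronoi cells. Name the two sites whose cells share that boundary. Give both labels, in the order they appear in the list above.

Squared distances from P to each site:
d²(P, Orion) = (-6−(-11))² + (-2−7)² = 25 + 81 = 106
d²(P, Nova) = (-6−(-1))² + (-2−1)² = 25 + 9 = 34
d²(P, Kappa) = (-6−(-10))² + (-2−7)² = 16 + 81 = 97
d²(P, Indus) = (-6−(-12))² + (-2−2)² = 36 + 16 = 52
d²(P, Fornax) = (-6−(-8))² + (-2−6)² = 4 + 64 = 68
d²(P, Gemma) = (-6−(-3))² + (-2−(-7))² = 9 + 25 = 34
d²(P, Sigma) = (-6−2)² + (-2−(-5))² = 64 + 9 = 73
d²(P, Tauri) = (-6−5)² + (-2−7)² = 121 + 81 = 202
P is equidistant from Nova and Gemma (both at squared distance 34), and every other site is strictly farther — so P lies on the Nova–Gemma Voronoi edge.

Nova and Gemma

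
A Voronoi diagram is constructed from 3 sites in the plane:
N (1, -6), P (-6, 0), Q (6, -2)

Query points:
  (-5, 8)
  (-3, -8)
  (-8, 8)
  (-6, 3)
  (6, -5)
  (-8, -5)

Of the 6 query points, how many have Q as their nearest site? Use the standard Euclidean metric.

(-5, 8) — d² to each: N:232, P:65, Q:221 → nearest is P
(-3, -8) — d² to each: N:20, P:73, Q:117 → nearest is N
(-8, 8) — d² to each: N:277, P:68, Q:296 → nearest is P
(-6, 3) — d² to each: N:130, P:9, Q:169 → nearest is P
(6, -5) — d² to each: N:26, P:169, Q:9 → nearest is Q
(-8, -5) — d² to each: N:82, P:29, Q:205 → nearest is P
1 of the 6 points has Q as nearest.

1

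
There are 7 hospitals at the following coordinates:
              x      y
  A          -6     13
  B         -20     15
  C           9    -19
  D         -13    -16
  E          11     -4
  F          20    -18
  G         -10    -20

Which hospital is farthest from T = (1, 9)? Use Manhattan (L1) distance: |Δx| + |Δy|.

d(T,A) = |1−(-6)| + |9−13| = 7 + 4 = 11
d(T,B) = |1−(-20)| + |9−15| = 21 + 6 = 27
d(T,C) = |1−9| + |9−(-19)| = 8 + 28 = 36
d(T,D) = |1−(-13)| + |9−(-16)| = 14 + 25 = 39
d(T,E) = |1−11| + |9−(-4)| = 10 + 13 = 23
d(T,F) = |1−20| + |9−(-18)| = 19 + 27 = 46
d(T,G) = |1−(-10)| + |9−(-20)| = 11 + 29 = 40
The largest is to F.

F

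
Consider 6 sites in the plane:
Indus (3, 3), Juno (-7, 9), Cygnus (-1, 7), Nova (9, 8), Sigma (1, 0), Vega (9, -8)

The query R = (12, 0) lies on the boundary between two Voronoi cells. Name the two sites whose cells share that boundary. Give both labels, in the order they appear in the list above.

Squared distances from R to each site:
d²(R, Indus) = (12−3)² + (0−3)² = 81 + 9 = 90
d²(R, Juno) = (12−(-7))² + (0−9)² = 361 + 81 = 442
d²(R, Cygnus) = (12−(-1))² + (0−7)² = 169 + 49 = 218
d²(R, Nova) = (12−9)² + (0−8)² = 9 + 64 = 73
d²(R, Sigma) = (12−1)² + (0−0)² = 121 + 0 = 121
d²(R, Vega) = (12−9)² + (0−(-8))² = 9 + 64 = 73
R is equidistant from Nova and Vega (both at squared distance 73), and every other site is strictly farther — so R lies on the Nova–Vega Voronoi edge.

Nova and Vega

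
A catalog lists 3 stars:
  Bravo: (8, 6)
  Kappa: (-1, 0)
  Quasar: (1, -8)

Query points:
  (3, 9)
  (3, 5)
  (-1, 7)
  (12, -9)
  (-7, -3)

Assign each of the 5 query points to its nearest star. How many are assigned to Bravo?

2

(3, 9) — d² to each: Bravo:34, Kappa:97, Quasar:293 → nearest is Bravo
(3, 5) — d² to each: Bravo:26, Kappa:41, Quasar:173 → nearest is Bravo
(-1, 7) — d² to each: Bravo:82, Kappa:49, Quasar:229 → nearest is Kappa
(12, -9) — d² to each: Bravo:241, Kappa:250, Quasar:122 → nearest is Quasar
(-7, -3) — d² to each: Bravo:306, Kappa:45, Quasar:89 → nearest is Kappa
2 of the 5 points have Bravo as nearest.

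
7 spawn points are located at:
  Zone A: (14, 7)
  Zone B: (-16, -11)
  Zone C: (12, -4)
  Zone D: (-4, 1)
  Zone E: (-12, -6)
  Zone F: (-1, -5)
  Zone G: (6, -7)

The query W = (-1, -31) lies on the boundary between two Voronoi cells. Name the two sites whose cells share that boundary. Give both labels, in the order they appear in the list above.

Zone B and Zone G

Squared distances from W to each site:
d²(W, Zone A) = (-1−14)² + (-31−7)² = 225 + 1444 = 1669
d²(W, Zone B) = (-1−(-16))² + (-31−(-11))² = 225 + 400 = 625
d²(W, Zone C) = (-1−12)² + (-31−(-4))² = 169 + 729 = 898
d²(W, Zone D) = (-1−(-4))² + (-31−1)² = 9 + 1024 = 1033
d²(W, Zone E) = (-1−(-12))² + (-31−(-6))² = 121 + 625 = 746
d²(W, Zone F) = (-1−(-1))² + (-31−(-5))² = 0 + 676 = 676
d²(W, Zone G) = (-1−6)² + (-31−(-7))² = 49 + 576 = 625
W is equidistant from Zone B and Zone G (both at squared distance 625), and every other site is strictly farther — so W lies on the Zone B–Zone G Voronoi edge.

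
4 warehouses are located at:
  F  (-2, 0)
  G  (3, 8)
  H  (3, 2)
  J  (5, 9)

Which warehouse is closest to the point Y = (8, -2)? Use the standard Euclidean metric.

Since √ is increasing, it suffices to compare squared distances:
|YF|² = (8−(-2))² + (-2−0)² = 100 + 4 = 104
|YG|² = (8−3)² + (-2−8)² = 25 + 100 = 125
|YH|² = (8−3)² + (-2−2)² = 25 + 16 = 41
|YJ|² = (8−5)² + (-2−9)² = 9 + 121 = 130
H is nearest.

H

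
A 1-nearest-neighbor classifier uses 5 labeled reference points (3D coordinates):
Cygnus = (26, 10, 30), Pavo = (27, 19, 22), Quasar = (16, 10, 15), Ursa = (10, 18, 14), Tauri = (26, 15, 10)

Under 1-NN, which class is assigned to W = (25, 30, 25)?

Pavo

Squared Euclidean distances:
d²(W, Cygnus) = (25−26)² + (30−10)² + (25−30)² = 1 + 400 + 25 = 426
d²(W, Pavo) = (25−27)² + (30−19)² + (25−22)² = 4 + 121 + 9 = 134
d²(W, Quasar) = (25−16)² + (30−10)² + (25−15)² = 81 + 400 + 100 = 581
d²(W, Ursa) = (25−10)² + (30−18)² + (25−14)² = 225 + 144 + 121 = 490
d²(W, Tauri) = (25−26)² + (30−15)² + (25−10)² = 1 + 225 + 225 = 451
Pavo is nearest.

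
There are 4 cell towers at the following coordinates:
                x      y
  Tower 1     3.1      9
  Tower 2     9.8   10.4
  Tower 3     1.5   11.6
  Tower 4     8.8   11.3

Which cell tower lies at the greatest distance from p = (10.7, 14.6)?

Tower 3

Squared Euclidean distances:
d²(p, Tower 1) = (10.7−3.1)² + (14.6−9)² = 57.76 + 31.36 = 89.12
d²(p, Tower 2) = (10.7−9.8)² + (14.6−10.4)² = 0.81 + 17.64 = 18.45
d²(p, Tower 3) = (10.7−1.5)² + (14.6−11.6)² = 84.64 + 9 = 93.64
d²(p, Tower 4) = (10.7−8.8)² + (14.6−11.3)² = 3.61 + 10.89 = 14.5
The largest is to Tower 3.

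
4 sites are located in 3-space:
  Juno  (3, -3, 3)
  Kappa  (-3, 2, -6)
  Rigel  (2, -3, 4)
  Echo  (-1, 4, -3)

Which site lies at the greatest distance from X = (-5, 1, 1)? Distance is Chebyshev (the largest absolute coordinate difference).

d(X, Juno) = max(8, 4, 2) = 8
d(X, Kappa) = max(2, 1, 7) = 7
d(X, Rigel) = max(7, 4, 3) = 7
d(X, Echo) = max(4, 3, 4) = 4
The largest is to Juno.

Juno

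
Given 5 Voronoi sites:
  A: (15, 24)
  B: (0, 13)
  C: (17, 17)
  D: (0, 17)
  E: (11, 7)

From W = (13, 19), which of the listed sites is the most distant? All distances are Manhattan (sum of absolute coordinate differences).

d(W,A) = |13−15| + |19−24| = 2 + 5 = 7
d(W,B) = |13−0| + |19−13| = 13 + 6 = 19
d(W,C) = |13−17| + |19−17| = 4 + 2 = 6
d(W,D) = |13−0| + |19−17| = 13 + 2 = 15
d(W,E) = |13−11| + |19−7| = 2 + 12 = 14
The largest is to B.

B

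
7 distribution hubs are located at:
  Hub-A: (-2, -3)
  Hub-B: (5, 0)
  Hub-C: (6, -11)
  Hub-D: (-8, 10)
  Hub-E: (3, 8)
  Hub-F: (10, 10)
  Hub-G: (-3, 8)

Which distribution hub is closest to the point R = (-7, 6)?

Hub-D

Compare squared distances (the ordering matches that of the actual distances):
d²(R, Hub-A) = (-7−(-2))² + (6−(-3))² = 25 + 81 = 106
d²(R, Hub-B) = (-7−5)² + (6−0)² = 144 + 36 = 180
d²(R, Hub-C) = (-7−6)² + (6−(-11))² = 169 + 289 = 458
d²(R, Hub-D) = (-7−(-8))² + (6−10)² = 1 + 16 = 17
d²(R, Hub-E) = (-7−3)² + (6−8)² = 100 + 4 = 104
d²(R, Hub-F) = (-7−10)² + (6−10)² = 289 + 16 = 305
d²(R, Hub-G) = (-7−(-3))² + (6−8)² = 16 + 4 = 20
Minimum is at Hub-D.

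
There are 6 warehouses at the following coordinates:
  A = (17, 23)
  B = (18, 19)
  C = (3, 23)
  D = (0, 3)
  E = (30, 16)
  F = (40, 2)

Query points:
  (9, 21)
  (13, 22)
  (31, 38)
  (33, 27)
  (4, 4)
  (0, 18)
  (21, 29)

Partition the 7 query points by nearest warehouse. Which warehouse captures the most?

(9, 21) — d² to each: A:68, B:85, C:40, D:405, E:466, F:1322 → nearest is C
(13, 22) — d² to each: A:17, B:34, C:101, D:530, E:325, F:1129 → nearest is A
(31, 38) — d² to each: A:421, B:530, C:1009, D:2186, E:485, F:1377 → nearest is A
(33, 27) — d² to each: A:272, B:289, C:916, D:1665, E:130, F:674 → nearest is E
(4, 4) — d² to each: A:530, B:421, C:362, D:17, E:820, F:1300 → nearest is D
(0, 18) — d² to each: A:314, B:325, C:34, D:225, E:904, F:1856 → nearest is C
(21, 29) — d² to each: A:52, B:109, C:360, D:1117, E:250, F:1090 → nearest is A
Tally — A:3, C:2, D:1, E:1. A captures the most (3).

A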